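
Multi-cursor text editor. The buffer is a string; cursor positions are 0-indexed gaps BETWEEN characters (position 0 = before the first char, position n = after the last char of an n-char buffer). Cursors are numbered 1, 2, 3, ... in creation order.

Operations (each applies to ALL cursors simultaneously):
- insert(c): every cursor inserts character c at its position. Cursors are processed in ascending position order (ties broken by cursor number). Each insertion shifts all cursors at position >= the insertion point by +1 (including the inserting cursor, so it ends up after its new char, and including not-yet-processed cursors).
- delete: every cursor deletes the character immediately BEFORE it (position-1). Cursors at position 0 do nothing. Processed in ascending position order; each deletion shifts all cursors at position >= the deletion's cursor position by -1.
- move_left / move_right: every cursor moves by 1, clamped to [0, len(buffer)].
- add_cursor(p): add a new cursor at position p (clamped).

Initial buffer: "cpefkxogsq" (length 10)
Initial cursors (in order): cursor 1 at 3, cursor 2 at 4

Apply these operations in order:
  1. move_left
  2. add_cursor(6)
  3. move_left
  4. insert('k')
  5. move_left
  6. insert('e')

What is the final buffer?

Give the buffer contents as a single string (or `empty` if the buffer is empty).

Answer: cekpekefkekxogsq

Derivation:
After op 1 (move_left): buffer="cpefkxogsq" (len 10), cursors c1@2 c2@3, authorship ..........
After op 2 (add_cursor(6)): buffer="cpefkxogsq" (len 10), cursors c1@2 c2@3 c3@6, authorship ..........
After op 3 (move_left): buffer="cpefkxogsq" (len 10), cursors c1@1 c2@2 c3@5, authorship ..........
After op 4 (insert('k')): buffer="ckpkefkkxogsq" (len 13), cursors c1@2 c2@4 c3@8, authorship .1.2...3.....
After op 5 (move_left): buffer="ckpkefkkxogsq" (len 13), cursors c1@1 c2@3 c3@7, authorship .1.2...3.....
After op 6 (insert('e')): buffer="cekpekefkekxogsq" (len 16), cursors c1@2 c2@5 c3@10, authorship .11.22...33.....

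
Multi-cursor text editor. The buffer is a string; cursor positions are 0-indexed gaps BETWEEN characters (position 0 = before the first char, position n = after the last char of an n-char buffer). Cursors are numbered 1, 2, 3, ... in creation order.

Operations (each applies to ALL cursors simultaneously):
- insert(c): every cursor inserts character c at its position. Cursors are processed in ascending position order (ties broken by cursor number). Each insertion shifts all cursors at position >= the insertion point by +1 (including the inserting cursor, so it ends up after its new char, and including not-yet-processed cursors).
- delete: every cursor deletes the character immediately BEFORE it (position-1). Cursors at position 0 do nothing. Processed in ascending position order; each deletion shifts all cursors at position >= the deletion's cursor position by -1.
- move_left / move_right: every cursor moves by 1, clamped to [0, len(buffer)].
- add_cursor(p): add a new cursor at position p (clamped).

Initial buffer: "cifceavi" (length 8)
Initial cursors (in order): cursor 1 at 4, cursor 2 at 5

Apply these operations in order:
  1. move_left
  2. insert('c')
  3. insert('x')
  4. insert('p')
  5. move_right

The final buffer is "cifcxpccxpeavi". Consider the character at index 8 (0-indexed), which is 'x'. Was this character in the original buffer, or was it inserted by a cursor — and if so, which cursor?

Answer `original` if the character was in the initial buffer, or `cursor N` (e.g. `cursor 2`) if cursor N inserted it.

Answer: cursor 2

Derivation:
After op 1 (move_left): buffer="cifceavi" (len 8), cursors c1@3 c2@4, authorship ........
After op 2 (insert('c')): buffer="cifccceavi" (len 10), cursors c1@4 c2@6, authorship ...1.2....
After op 3 (insert('x')): buffer="cifcxccxeavi" (len 12), cursors c1@5 c2@8, authorship ...11.22....
After op 4 (insert('p')): buffer="cifcxpccxpeavi" (len 14), cursors c1@6 c2@10, authorship ...111.222....
After op 5 (move_right): buffer="cifcxpccxpeavi" (len 14), cursors c1@7 c2@11, authorship ...111.222....
Authorship (.=original, N=cursor N): . . . 1 1 1 . 2 2 2 . . . .
Index 8: author = 2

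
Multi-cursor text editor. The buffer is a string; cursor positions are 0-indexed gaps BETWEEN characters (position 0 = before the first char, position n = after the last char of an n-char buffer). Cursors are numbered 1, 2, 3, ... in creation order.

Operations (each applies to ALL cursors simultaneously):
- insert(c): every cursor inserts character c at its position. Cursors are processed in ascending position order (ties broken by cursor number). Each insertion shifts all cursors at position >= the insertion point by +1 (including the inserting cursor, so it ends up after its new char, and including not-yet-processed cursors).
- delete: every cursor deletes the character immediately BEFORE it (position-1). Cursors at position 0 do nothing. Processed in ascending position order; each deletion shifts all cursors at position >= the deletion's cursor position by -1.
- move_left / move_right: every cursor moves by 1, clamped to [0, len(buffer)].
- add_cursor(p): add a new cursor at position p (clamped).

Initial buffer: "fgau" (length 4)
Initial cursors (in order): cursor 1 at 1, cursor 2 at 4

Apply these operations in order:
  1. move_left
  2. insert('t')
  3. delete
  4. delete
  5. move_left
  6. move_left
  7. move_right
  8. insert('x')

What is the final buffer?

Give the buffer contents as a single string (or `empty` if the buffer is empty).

Answer: fxxgu

Derivation:
After op 1 (move_left): buffer="fgau" (len 4), cursors c1@0 c2@3, authorship ....
After op 2 (insert('t')): buffer="tfgatu" (len 6), cursors c1@1 c2@5, authorship 1...2.
After op 3 (delete): buffer="fgau" (len 4), cursors c1@0 c2@3, authorship ....
After op 4 (delete): buffer="fgu" (len 3), cursors c1@0 c2@2, authorship ...
After op 5 (move_left): buffer="fgu" (len 3), cursors c1@0 c2@1, authorship ...
After op 6 (move_left): buffer="fgu" (len 3), cursors c1@0 c2@0, authorship ...
After op 7 (move_right): buffer="fgu" (len 3), cursors c1@1 c2@1, authorship ...
After op 8 (insert('x')): buffer="fxxgu" (len 5), cursors c1@3 c2@3, authorship .12..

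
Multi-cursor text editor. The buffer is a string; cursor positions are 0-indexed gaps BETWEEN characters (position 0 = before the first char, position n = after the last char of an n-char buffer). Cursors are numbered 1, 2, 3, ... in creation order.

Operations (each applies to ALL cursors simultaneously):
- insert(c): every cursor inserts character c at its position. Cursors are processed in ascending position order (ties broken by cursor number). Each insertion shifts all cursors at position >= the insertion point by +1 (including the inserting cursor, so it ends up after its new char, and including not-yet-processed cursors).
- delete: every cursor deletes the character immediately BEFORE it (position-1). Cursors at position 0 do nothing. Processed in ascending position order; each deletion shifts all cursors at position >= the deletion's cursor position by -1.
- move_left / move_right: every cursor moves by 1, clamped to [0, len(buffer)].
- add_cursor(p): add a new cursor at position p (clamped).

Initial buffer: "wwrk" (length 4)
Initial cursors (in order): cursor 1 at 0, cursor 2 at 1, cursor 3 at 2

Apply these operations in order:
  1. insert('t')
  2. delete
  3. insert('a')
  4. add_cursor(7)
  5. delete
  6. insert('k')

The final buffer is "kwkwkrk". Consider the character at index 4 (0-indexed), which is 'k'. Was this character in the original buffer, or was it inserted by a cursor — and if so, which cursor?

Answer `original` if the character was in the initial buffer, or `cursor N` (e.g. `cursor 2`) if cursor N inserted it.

Answer: cursor 3

Derivation:
After op 1 (insert('t')): buffer="twtwtrk" (len 7), cursors c1@1 c2@3 c3@5, authorship 1.2.3..
After op 2 (delete): buffer="wwrk" (len 4), cursors c1@0 c2@1 c3@2, authorship ....
After op 3 (insert('a')): buffer="awawark" (len 7), cursors c1@1 c2@3 c3@5, authorship 1.2.3..
After op 4 (add_cursor(7)): buffer="awawark" (len 7), cursors c1@1 c2@3 c3@5 c4@7, authorship 1.2.3..
After op 5 (delete): buffer="wwr" (len 3), cursors c1@0 c2@1 c3@2 c4@3, authorship ...
After op 6 (insert('k')): buffer="kwkwkrk" (len 7), cursors c1@1 c2@3 c3@5 c4@7, authorship 1.2.3.4
Authorship (.=original, N=cursor N): 1 . 2 . 3 . 4
Index 4: author = 3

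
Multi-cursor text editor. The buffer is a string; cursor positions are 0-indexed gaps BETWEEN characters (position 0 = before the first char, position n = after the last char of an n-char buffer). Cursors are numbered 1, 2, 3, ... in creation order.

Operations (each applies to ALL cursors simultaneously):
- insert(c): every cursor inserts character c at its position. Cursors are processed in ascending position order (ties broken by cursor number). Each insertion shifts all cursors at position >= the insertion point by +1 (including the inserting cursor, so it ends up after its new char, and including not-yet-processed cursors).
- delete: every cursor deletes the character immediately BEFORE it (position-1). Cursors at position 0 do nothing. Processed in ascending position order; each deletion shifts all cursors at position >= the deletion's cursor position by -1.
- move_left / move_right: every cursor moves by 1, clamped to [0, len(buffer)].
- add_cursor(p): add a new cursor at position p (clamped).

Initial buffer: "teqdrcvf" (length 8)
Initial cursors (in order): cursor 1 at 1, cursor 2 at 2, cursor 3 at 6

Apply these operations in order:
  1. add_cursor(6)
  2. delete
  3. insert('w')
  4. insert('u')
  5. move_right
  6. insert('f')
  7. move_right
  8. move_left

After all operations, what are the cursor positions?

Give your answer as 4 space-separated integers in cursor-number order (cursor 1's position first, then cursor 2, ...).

After op 1 (add_cursor(6)): buffer="teqdrcvf" (len 8), cursors c1@1 c2@2 c3@6 c4@6, authorship ........
After op 2 (delete): buffer="qdvf" (len 4), cursors c1@0 c2@0 c3@2 c4@2, authorship ....
After op 3 (insert('w')): buffer="wwqdwwvf" (len 8), cursors c1@2 c2@2 c3@6 c4@6, authorship 12..34..
After op 4 (insert('u')): buffer="wwuuqdwwuuvf" (len 12), cursors c1@4 c2@4 c3@10 c4@10, authorship 1212..3434..
After op 5 (move_right): buffer="wwuuqdwwuuvf" (len 12), cursors c1@5 c2@5 c3@11 c4@11, authorship 1212..3434..
After op 6 (insert('f')): buffer="wwuuqffdwwuuvfff" (len 16), cursors c1@7 c2@7 c3@15 c4@15, authorship 1212.12.3434.34.
After op 7 (move_right): buffer="wwuuqffdwwuuvfff" (len 16), cursors c1@8 c2@8 c3@16 c4@16, authorship 1212.12.3434.34.
After op 8 (move_left): buffer="wwuuqffdwwuuvfff" (len 16), cursors c1@7 c2@7 c3@15 c4@15, authorship 1212.12.3434.34.

Answer: 7 7 15 15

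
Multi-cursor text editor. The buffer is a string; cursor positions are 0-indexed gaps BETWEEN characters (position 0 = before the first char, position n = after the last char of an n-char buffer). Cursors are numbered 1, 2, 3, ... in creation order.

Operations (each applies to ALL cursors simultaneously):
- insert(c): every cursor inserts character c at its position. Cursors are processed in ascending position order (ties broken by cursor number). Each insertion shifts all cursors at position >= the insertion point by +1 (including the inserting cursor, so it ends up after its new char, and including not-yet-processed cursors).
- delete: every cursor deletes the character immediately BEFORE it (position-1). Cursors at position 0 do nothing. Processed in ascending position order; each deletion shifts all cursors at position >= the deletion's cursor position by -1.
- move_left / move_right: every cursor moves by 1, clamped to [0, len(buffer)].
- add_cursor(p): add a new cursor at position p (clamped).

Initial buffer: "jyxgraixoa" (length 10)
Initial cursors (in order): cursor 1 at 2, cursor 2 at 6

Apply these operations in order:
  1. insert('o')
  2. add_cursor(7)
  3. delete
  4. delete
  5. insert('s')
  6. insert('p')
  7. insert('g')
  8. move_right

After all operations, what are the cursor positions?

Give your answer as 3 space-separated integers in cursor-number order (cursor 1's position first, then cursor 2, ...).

Answer: 5 12 12

Derivation:
After op 1 (insert('o')): buffer="jyoxgraoixoa" (len 12), cursors c1@3 c2@8, authorship ..1....2....
After op 2 (add_cursor(7)): buffer="jyoxgraoixoa" (len 12), cursors c1@3 c3@7 c2@8, authorship ..1....2....
After op 3 (delete): buffer="jyxgrixoa" (len 9), cursors c1@2 c2@5 c3@5, authorship .........
After op 4 (delete): buffer="jxixoa" (len 6), cursors c1@1 c2@2 c3@2, authorship ......
After op 5 (insert('s')): buffer="jsxssixoa" (len 9), cursors c1@2 c2@5 c3@5, authorship .1.23....
After op 6 (insert('p')): buffer="jspxssppixoa" (len 12), cursors c1@3 c2@8 c3@8, authorship .11.2323....
After op 7 (insert('g')): buffer="jspgxssppggixoa" (len 15), cursors c1@4 c2@11 c3@11, authorship .111.232323....
After op 8 (move_right): buffer="jspgxssppggixoa" (len 15), cursors c1@5 c2@12 c3@12, authorship .111.232323....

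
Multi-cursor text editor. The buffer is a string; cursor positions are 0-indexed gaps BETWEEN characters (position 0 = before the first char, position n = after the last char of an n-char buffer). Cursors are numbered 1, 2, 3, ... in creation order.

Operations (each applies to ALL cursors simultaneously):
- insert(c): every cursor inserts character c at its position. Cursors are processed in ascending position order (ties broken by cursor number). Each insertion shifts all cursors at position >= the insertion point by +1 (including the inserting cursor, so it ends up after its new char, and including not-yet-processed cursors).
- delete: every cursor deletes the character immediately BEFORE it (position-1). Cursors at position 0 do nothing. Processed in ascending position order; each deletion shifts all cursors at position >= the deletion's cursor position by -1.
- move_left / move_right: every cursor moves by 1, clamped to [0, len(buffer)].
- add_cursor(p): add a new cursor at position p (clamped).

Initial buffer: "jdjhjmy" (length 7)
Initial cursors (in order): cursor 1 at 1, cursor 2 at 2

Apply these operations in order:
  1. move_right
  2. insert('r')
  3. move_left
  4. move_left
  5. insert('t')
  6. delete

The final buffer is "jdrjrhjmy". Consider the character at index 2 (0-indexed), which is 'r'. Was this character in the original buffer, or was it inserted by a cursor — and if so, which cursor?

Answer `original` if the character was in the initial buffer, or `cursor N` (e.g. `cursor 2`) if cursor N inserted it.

After op 1 (move_right): buffer="jdjhjmy" (len 7), cursors c1@2 c2@3, authorship .......
After op 2 (insert('r')): buffer="jdrjrhjmy" (len 9), cursors c1@3 c2@5, authorship ..1.2....
After op 3 (move_left): buffer="jdrjrhjmy" (len 9), cursors c1@2 c2@4, authorship ..1.2....
After op 4 (move_left): buffer="jdrjrhjmy" (len 9), cursors c1@1 c2@3, authorship ..1.2....
After op 5 (insert('t')): buffer="jtdrtjrhjmy" (len 11), cursors c1@2 c2@5, authorship .1.12.2....
After op 6 (delete): buffer="jdrjrhjmy" (len 9), cursors c1@1 c2@3, authorship ..1.2....
Authorship (.=original, N=cursor N): . . 1 . 2 . . . .
Index 2: author = 1

Answer: cursor 1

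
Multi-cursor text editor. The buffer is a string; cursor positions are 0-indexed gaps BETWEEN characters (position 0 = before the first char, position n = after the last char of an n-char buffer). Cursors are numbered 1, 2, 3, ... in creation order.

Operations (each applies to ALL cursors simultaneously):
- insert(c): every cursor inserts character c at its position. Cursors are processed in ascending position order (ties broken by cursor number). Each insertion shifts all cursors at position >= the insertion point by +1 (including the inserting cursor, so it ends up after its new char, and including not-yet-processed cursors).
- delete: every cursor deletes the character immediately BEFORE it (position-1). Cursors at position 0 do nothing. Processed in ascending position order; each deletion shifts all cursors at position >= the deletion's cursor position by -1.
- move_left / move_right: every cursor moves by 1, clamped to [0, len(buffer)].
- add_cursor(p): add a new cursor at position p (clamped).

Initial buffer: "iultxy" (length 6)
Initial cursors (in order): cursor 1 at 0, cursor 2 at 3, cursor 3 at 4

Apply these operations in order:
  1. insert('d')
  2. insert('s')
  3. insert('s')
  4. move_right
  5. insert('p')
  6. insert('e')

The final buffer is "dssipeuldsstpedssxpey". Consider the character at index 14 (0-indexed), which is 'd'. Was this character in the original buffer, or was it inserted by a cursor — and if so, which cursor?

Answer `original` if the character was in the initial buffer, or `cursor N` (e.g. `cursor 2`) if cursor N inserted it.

Answer: cursor 3

Derivation:
After op 1 (insert('d')): buffer="diuldtdxy" (len 9), cursors c1@1 c2@5 c3@7, authorship 1...2.3..
After op 2 (insert('s')): buffer="dsiuldstdsxy" (len 12), cursors c1@2 c2@7 c3@10, authorship 11...22.33..
After op 3 (insert('s')): buffer="dssiuldsstdssxy" (len 15), cursors c1@3 c2@9 c3@13, authorship 111...222.333..
After op 4 (move_right): buffer="dssiuldsstdssxy" (len 15), cursors c1@4 c2@10 c3@14, authorship 111...222.333..
After op 5 (insert('p')): buffer="dssipuldsstpdssxpy" (len 18), cursors c1@5 c2@12 c3@17, authorship 111.1..222.2333.3.
After op 6 (insert('e')): buffer="dssipeuldsstpedssxpey" (len 21), cursors c1@6 c2@14 c3@20, authorship 111.11..222.22333.33.
Authorship (.=original, N=cursor N): 1 1 1 . 1 1 . . 2 2 2 . 2 2 3 3 3 . 3 3 .
Index 14: author = 3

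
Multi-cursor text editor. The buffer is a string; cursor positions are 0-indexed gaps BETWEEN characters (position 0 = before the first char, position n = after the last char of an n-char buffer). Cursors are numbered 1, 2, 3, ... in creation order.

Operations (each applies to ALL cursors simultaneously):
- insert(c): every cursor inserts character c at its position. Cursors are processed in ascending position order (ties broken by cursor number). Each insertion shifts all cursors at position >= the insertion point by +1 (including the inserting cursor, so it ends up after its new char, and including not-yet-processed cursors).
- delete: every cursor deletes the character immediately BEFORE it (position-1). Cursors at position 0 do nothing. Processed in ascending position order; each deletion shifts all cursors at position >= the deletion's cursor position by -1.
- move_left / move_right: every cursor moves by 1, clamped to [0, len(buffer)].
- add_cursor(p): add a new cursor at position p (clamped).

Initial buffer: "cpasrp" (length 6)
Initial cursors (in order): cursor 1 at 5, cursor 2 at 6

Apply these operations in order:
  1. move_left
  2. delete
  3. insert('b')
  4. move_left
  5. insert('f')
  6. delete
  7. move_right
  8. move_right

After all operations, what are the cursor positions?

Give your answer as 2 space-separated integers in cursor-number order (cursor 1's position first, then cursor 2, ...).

Answer: 6 6

Derivation:
After op 1 (move_left): buffer="cpasrp" (len 6), cursors c1@4 c2@5, authorship ......
After op 2 (delete): buffer="cpap" (len 4), cursors c1@3 c2@3, authorship ....
After op 3 (insert('b')): buffer="cpabbp" (len 6), cursors c1@5 c2@5, authorship ...12.
After op 4 (move_left): buffer="cpabbp" (len 6), cursors c1@4 c2@4, authorship ...12.
After op 5 (insert('f')): buffer="cpabffbp" (len 8), cursors c1@6 c2@6, authorship ...1122.
After op 6 (delete): buffer="cpabbp" (len 6), cursors c1@4 c2@4, authorship ...12.
After op 7 (move_right): buffer="cpabbp" (len 6), cursors c1@5 c2@5, authorship ...12.
After op 8 (move_right): buffer="cpabbp" (len 6), cursors c1@6 c2@6, authorship ...12.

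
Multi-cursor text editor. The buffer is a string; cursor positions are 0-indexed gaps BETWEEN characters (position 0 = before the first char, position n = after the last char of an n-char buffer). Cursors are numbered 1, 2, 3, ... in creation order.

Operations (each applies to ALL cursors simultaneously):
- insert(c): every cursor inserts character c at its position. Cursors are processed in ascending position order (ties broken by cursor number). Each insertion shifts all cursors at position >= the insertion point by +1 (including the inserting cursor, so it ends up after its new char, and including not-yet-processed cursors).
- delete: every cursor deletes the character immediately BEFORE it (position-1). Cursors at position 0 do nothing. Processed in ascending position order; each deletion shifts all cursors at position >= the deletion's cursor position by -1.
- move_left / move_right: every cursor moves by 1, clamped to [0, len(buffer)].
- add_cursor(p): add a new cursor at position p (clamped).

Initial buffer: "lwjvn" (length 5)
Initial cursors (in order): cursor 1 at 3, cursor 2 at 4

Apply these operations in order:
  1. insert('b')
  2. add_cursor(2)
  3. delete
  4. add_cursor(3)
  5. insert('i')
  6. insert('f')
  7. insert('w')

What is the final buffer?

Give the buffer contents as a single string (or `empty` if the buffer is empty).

After op 1 (insert('b')): buffer="lwjbvbn" (len 7), cursors c1@4 c2@6, authorship ...1.2.
After op 2 (add_cursor(2)): buffer="lwjbvbn" (len 7), cursors c3@2 c1@4 c2@6, authorship ...1.2.
After op 3 (delete): buffer="ljvn" (len 4), cursors c3@1 c1@2 c2@3, authorship ....
After op 4 (add_cursor(3)): buffer="ljvn" (len 4), cursors c3@1 c1@2 c2@3 c4@3, authorship ....
After op 5 (insert('i')): buffer="lijiviin" (len 8), cursors c3@2 c1@4 c2@7 c4@7, authorship .3.1.24.
After op 6 (insert('f')): buffer="lifjifviiffn" (len 12), cursors c3@3 c1@6 c2@11 c4@11, authorship .33.11.2424.
After op 7 (insert('w')): buffer="lifwjifwviiffwwn" (len 16), cursors c3@4 c1@8 c2@15 c4@15, authorship .333.111.242424.

Answer: lifwjifwviiffwwn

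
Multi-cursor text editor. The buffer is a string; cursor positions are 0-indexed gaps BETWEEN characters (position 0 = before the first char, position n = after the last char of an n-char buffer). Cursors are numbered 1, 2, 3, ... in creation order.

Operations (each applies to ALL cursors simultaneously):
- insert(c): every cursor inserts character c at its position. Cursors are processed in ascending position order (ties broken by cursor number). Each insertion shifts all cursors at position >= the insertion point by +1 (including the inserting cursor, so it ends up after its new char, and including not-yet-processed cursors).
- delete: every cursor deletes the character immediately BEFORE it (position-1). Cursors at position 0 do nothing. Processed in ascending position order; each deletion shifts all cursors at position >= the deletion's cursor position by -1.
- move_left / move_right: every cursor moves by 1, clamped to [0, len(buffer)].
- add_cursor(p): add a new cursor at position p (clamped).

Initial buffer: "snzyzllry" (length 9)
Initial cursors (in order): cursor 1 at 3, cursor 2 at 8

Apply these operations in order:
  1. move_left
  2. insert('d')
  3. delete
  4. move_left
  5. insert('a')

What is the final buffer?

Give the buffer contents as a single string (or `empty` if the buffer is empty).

Answer: sanzyzlalry

Derivation:
After op 1 (move_left): buffer="snzyzllry" (len 9), cursors c1@2 c2@7, authorship .........
After op 2 (insert('d')): buffer="sndzyzlldry" (len 11), cursors c1@3 c2@9, authorship ..1.....2..
After op 3 (delete): buffer="snzyzllry" (len 9), cursors c1@2 c2@7, authorship .........
After op 4 (move_left): buffer="snzyzllry" (len 9), cursors c1@1 c2@6, authorship .........
After op 5 (insert('a')): buffer="sanzyzlalry" (len 11), cursors c1@2 c2@8, authorship .1.....2...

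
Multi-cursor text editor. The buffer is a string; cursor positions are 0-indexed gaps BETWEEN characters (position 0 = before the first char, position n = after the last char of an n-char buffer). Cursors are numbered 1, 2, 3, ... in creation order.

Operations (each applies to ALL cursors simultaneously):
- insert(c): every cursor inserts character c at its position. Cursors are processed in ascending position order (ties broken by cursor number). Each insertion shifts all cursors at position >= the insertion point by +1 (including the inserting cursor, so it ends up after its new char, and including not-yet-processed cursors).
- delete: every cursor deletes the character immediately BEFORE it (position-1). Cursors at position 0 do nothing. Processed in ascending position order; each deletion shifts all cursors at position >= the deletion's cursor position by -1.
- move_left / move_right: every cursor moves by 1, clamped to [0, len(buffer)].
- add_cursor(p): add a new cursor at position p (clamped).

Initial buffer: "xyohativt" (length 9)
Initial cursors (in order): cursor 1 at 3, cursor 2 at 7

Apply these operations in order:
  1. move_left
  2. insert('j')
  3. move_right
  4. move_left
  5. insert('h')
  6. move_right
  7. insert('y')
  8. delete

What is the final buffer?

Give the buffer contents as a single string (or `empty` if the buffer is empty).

After op 1 (move_left): buffer="xyohativt" (len 9), cursors c1@2 c2@6, authorship .........
After op 2 (insert('j')): buffer="xyjohatjivt" (len 11), cursors c1@3 c2@8, authorship ..1....2...
After op 3 (move_right): buffer="xyjohatjivt" (len 11), cursors c1@4 c2@9, authorship ..1....2...
After op 4 (move_left): buffer="xyjohatjivt" (len 11), cursors c1@3 c2@8, authorship ..1....2...
After op 5 (insert('h')): buffer="xyjhohatjhivt" (len 13), cursors c1@4 c2@10, authorship ..11....22...
After op 6 (move_right): buffer="xyjhohatjhivt" (len 13), cursors c1@5 c2@11, authorship ..11....22...
After op 7 (insert('y')): buffer="xyjhoyhatjhiyvt" (len 15), cursors c1@6 c2@13, authorship ..11.1...22.2..
After op 8 (delete): buffer="xyjhohatjhivt" (len 13), cursors c1@5 c2@11, authorship ..11....22...

Answer: xyjhohatjhivt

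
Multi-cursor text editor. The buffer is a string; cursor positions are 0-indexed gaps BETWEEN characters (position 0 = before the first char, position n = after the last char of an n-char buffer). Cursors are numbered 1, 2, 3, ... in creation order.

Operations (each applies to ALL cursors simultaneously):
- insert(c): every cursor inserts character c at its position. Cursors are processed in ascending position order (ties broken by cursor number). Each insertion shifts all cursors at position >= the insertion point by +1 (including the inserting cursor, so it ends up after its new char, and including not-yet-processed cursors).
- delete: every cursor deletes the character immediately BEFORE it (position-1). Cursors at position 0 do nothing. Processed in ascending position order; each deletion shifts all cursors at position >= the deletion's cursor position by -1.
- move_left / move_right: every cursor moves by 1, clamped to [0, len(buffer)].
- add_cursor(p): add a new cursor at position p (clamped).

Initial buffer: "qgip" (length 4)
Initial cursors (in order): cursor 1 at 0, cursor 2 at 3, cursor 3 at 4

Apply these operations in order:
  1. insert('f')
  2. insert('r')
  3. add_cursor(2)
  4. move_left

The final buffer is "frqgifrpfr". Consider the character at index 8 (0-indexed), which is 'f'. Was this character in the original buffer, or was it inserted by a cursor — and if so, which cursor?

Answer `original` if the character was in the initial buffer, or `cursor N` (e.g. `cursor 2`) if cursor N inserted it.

After op 1 (insert('f')): buffer="fqgifpf" (len 7), cursors c1@1 c2@5 c3@7, authorship 1...2.3
After op 2 (insert('r')): buffer="frqgifrpfr" (len 10), cursors c1@2 c2@7 c3@10, authorship 11...22.33
After op 3 (add_cursor(2)): buffer="frqgifrpfr" (len 10), cursors c1@2 c4@2 c2@7 c3@10, authorship 11...22.33
After op 4 (move_left): buffer="frqgifrpfr" (len 10), cursors c1@1 c4@1 c2@6 c3@9, authorship 11...22.33
Authorship (.=original, N=cursor N): 1 1 . . . 2 2 . 3 3
Index 8: author = 3

Answer: cursor 3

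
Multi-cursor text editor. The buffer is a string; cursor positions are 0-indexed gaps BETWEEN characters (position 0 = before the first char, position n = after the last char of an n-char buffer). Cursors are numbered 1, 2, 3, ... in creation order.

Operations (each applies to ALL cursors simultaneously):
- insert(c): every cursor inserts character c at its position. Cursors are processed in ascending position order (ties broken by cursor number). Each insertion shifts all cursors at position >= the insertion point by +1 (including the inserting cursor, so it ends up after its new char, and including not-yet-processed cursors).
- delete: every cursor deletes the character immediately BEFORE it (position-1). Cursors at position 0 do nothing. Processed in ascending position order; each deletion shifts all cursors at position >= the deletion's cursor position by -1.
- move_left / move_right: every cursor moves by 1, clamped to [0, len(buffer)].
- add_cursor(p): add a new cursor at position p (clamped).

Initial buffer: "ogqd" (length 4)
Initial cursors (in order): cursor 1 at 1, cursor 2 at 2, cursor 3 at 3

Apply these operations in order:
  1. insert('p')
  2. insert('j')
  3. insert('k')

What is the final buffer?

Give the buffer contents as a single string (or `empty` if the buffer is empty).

After op 1 (insert('p')): buffer="opgpqpd" (len 7), cursors c1@2 c2@4 c3@6, authorship .1.2.3.
After op 2 (insert('j')): buffer="opjgpjqpjd" (len 10), cursors c1@3 c2@6 c3@9, authorship .11.22.33.
After op 3 (insert('k')): buffer="opjkgpjkqpjkd" (len 13), cursors c1@4 c2@8 c3@12, authorship .111.222.333.

Answer: opjkgpjkqpjkd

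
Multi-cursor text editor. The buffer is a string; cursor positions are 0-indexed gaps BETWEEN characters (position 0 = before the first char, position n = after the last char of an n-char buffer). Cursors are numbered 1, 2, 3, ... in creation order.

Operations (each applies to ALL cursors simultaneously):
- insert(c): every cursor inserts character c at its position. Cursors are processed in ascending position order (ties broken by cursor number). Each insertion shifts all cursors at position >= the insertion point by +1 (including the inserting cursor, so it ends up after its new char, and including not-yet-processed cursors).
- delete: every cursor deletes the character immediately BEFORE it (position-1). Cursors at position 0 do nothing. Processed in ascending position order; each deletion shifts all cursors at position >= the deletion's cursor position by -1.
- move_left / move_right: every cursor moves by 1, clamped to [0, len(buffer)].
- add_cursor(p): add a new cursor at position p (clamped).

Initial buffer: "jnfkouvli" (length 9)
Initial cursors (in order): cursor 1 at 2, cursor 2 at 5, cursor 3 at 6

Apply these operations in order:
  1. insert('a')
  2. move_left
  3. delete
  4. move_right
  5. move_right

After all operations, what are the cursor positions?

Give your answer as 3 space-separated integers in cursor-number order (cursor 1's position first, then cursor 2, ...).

Answer: 3 6 7

Derivation:
After op 1 (insert('a')): buffer="jnafkoauavli" (len 12), cursors c1@3 c2@7 c3@9, authorship ..1...2.3...
After op 2 (move_left): buffer="jnafkoauavli" (len 12), cursors c1@2 c2@6 c3@8, authorship ..1...2.3...
After op 3 (delete): buffer="jafkaavli" (len 9), cursors c1@1 c2@4 c3@5, authorship .1..23...
After op 4 (move_right): buffer="jafkaavli" (len 9), cursors c1@2 c2@5 c3@6, authorship .1..23...
After op 5 (move_right): buffer="jafkaavli" (len 9), cursors c1@3 c2@6 c3@7, authorship .1..23...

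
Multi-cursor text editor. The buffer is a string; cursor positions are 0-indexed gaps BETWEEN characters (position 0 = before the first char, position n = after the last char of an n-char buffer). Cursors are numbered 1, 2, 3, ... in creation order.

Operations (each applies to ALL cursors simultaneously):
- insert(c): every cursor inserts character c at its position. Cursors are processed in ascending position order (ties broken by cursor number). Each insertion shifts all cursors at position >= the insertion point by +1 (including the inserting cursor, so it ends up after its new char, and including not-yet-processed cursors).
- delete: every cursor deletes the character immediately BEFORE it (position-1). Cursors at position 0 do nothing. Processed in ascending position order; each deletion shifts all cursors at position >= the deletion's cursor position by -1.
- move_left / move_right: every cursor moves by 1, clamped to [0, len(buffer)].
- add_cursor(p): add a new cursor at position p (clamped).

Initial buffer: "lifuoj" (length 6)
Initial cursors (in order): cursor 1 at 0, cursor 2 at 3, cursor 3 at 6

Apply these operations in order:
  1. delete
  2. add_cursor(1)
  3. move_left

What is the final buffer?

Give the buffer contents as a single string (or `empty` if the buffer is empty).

Answer: liuo

Derivation:
After op 1 (delete): buffer="liuo" (len 4), cursors c1@0 c2@2 c3@4, authorship ....
After op 2 (add_cursor(1)): buffer="liuo" (len 4), cursors c1@0 c4@1 c2@2 c3@4, authorship ....
After op 3 (move_left): buffer="liuo" (len 4), cursors c1@0 c4@0 c2@1 c3@3, authorship ....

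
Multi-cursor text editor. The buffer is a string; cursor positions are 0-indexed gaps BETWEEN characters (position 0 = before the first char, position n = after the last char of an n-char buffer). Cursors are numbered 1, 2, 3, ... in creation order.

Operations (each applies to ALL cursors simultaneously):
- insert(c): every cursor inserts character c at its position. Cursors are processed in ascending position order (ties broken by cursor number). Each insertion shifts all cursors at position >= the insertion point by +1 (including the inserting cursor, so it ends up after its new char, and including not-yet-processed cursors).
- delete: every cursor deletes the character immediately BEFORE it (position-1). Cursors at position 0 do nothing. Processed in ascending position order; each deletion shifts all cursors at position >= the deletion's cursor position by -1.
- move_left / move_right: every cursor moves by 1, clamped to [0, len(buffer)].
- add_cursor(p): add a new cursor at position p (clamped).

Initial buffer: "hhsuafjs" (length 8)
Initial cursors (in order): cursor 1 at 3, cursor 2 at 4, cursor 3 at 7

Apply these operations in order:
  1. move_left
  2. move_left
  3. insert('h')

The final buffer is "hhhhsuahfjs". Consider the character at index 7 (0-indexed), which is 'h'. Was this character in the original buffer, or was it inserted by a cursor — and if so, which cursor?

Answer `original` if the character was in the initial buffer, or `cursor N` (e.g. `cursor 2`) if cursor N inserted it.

Answer: cursor 3

Derivation:
After op 1 (move_left): buffer="hhsuafjs" (len 8), cursors c1@2 c2@3 c3@6, authorship ........
After op 2 (move_left): buffer="hhsuafjs" (len 8), cursors c1@1 c2@2 c3@5, authorship ........
After op 3 (insert('h')): buffer="hhhhsuahfjs" (len 11), cursors c1@2 c2@4 c3@8, authorship .1.2...3...
Authorship (.=original, N=cursor N): . 1 . 2 . . . 3 . . .
Index 7: author = 3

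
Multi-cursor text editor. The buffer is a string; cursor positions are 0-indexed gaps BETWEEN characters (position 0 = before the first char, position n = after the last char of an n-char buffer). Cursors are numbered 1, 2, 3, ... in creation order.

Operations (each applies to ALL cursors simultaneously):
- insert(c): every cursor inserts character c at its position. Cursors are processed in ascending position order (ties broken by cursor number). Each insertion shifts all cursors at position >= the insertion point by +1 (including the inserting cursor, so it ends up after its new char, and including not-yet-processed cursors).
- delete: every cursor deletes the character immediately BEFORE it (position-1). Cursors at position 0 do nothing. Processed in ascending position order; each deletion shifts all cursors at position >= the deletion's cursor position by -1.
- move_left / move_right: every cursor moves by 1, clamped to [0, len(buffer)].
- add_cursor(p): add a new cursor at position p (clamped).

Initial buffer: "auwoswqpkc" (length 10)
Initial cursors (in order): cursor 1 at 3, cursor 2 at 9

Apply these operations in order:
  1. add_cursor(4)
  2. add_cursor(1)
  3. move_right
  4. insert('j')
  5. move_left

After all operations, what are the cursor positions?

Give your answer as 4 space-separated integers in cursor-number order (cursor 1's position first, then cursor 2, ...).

After op 1 (add_cursor(4)): buffer="auwoswqpkc" (len 10), cursors c1@3 c3@4 c2@9, authorship ..........
After op 2 (add_cursor(1)): buffer="auwoswqpkc" (len 10), cursors c4@1 c1@3 c3@4 c2@9, authorship ..........
After op 3 (move_right): buffer="auwoswqpkc" (len 10), cursors c4@2 c1@4 c3@5 c2@10, authorship ..........
After op 4 (insert('j')): buffer="aujwojsjwqpkcj" (len 14), cursors c4@3 c1@6 c3@8 c2@14, authorship ..4..1.3.....2
After op 5 (move_left): buffer="aujwojsjwqpkcj" (len 14), cursors c4@2 c1@5 c3@7 c2@13, authorship ..4..1.3.....2

Answer: 5 13 7 2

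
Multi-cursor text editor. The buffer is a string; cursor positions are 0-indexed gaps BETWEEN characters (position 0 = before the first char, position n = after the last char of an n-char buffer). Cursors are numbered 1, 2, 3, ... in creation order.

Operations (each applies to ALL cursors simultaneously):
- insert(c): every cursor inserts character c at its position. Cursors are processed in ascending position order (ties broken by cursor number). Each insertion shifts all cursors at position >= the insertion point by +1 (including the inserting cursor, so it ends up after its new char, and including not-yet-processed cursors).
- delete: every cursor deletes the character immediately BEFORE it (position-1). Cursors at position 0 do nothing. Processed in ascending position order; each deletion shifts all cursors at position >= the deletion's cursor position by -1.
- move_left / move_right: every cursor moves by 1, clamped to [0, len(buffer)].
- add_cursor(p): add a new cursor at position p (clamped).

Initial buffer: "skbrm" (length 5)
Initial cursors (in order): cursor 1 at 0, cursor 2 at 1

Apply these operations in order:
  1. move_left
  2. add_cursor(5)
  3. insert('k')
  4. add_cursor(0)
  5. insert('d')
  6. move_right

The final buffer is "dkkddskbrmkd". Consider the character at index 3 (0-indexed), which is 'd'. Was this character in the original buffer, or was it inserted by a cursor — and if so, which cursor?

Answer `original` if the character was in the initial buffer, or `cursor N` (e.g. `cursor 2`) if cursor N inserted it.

After op 1 (move_left): buffer="skbrm" (len 5), cursors c1@0 c2@0, authorship .....
After op 2 (add_cursor(5)): buffer="skbrm" (len 5), cursors c1@0 c2@0 c3@5, authorship .....
After op 3 (insert('k')): buffer="kkskbrmk" (len 8), cursors c1@2 c2@2 c3@8, authorship 12.....3
After op 4 (add_cursor(0)): buffer="kkskbrmk" (len 8), cursors c4@0 c1@2 c2@2 c3@8, authorship 12.....3
After op 5 (insert('d')): buffer="dkkddskbrmkd" (len 12), cursors c4@1 c1@5 c2@5 c3@12, authorship 41212.....33
After op 6 (move_right): buffer="dkkddskbrmkd" (len 12), cursors c4@2 c1@6 c2@6 c3@12, authorship 41212.....33
Authorship (.=original, N=cursor N): 4 1 2 1 2 . . . . . 3 3
Index 3: author = 1

Answer: cursor 1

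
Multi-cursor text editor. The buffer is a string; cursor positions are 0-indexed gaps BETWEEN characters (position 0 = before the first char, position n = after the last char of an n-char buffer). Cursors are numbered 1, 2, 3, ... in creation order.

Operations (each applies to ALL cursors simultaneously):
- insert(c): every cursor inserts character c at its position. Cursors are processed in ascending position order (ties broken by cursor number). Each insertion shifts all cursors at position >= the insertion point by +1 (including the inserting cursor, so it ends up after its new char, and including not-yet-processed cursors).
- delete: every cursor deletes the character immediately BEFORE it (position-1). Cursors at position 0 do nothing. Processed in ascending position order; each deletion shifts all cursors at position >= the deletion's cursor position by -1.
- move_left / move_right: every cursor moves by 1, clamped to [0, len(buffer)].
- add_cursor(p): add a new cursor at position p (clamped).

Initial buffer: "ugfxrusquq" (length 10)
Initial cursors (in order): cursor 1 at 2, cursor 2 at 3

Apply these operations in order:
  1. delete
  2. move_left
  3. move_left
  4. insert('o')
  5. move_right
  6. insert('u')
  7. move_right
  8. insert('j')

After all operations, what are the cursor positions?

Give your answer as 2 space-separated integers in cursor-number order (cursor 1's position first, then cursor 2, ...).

After op 1 (delete): buffer="uxrusquq" (len 8), cursors c1@1 c2@1, authorship ........
After op 2 (move_left): buffer="uxrusquq" (len 8), cursors c1@0 c2@0, authorship ........
After op 3 (move_left): buffer="uxrusquq" (len 8), cursors c1@0 c2@0, authorship ........
After op 4 (insert('o')): buffer="oouxrusquq" (len 10), cursors c1@2 c2@2, authorship 12........
After op 5 (move_right): buffer="oouxrusquq" (len 10), cursors c1@3 c2@3, authorship 12........
After op 6 (insert('u')): buffer="oouuuxrusquq" (len 12), cursors c1@5 c2@5, authorship 12.12.......
After op 7 (move_right): buffer="oouuuxrusquq" (len 12), cursors c1@6 c2@6, authorship 12.12.......
After op 8 (insert('j')): buffer="oouuuxjjrusquq" (len 14), cursors c1@8 c2@8, authorship 12.12.12......

Answer: 8 8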